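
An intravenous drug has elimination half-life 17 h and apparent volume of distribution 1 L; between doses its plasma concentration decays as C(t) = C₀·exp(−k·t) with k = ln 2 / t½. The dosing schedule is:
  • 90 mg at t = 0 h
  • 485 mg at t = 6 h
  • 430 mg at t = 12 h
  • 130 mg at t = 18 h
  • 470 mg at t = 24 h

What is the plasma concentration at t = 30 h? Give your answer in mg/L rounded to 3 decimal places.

k = ln 2 / 17 = 0.04077 per h
Dose 1 (90 mg at t=0 h): 90·exp(−0.04077·30) = 26.486 mg/L
Dose 2 (485 mg at t=6 h): 485·exp(−0.04077·24) = 182.288 mg/L
Dose 3 (430 mg at t=12 h): 430·exp(−0.04077·18) = 206.410 mg/L
Dose 4 (130 mg at t=18 h): 130·exp(−0.04077·12) = 79.699 mg/L
Dose 5 (470 mg at t=24 h): 470·exp(−0.04077·6) = 368.004 mg/L
C(30) = 26.486 + 182.288 + 206.410 + 79.699 + 368.004 = 862.886 mg/L

862.886 mg/L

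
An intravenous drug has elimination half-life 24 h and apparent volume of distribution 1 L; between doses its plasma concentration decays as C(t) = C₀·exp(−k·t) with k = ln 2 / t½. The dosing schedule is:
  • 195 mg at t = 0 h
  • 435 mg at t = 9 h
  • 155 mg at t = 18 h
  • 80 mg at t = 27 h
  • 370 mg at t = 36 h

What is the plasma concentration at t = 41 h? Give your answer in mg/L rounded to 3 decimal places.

k = ln 2 / 24 = 0.02888 per h
Dose 1 (195 mg at t=0 h): 195·exp(−0.02888·41) = 59.673 mg/L
Dose 2 (435 mg at t=9 h): 435·exp(−0.02888·32) = 172.630 mg/L
Dose 3 (155 mg at t=18 h): 155·exp(−0.02888·23) = 79.771 mg/L
Dose 4 (80 mg at t=27 h): 80·exp(−0.02888·14) = 53.394 mg/L
Dose 5 (370 mg at t=36 h): 370·exp(−0.02888·5) = 320.249 mg/L
C(41) = 59.673 + 172.630 + 79.771 + 53.394 + 320.249 = 685.716 mg/L

685.716 mg/L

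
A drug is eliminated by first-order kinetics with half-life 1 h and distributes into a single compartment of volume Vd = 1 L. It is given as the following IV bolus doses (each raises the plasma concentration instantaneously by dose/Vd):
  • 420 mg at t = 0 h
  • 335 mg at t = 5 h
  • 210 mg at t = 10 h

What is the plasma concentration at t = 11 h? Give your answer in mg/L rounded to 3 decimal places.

110.439 mg/L

k = ln 2 / 1 = 0.69315 per h
Dose 1 (420 mg at t=0 h): 420·exp(−0.69315·11) = 0.205 mg/L
Dose 2 (335 mg at t=5 h): 335·exp(−0.69315·6) = 5.234 mg/L
Dose 3 (210 mg at t=10 h): 210·exp(−0.69315·1) = 105.000 mg/L
C(11) = 0.205 + 5.234 + 105.000 = 110.439 mg/L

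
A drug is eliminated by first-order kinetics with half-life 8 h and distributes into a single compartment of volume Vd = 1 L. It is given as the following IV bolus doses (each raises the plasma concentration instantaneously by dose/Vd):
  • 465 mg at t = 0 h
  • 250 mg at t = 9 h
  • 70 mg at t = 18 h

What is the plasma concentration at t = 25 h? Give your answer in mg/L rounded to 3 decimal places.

153.969 mg/L

k = ln 2 / 8 = 0.08664 per h
Dose 1 (465 mg at t=0 h): 465·exp(−0.08664·25) = 53.301 mg/L
Dose 2 (250 mg at t=9 h): 250·exp(−0.08664·16) = 62.500 mg/L
Dose 3 (70 mg at t=18 h): 70·exp(−0.08664·7) = 38.168 mg/L
C(25) = 53.301 + 62.500 + 38.168 = 153.969 mg/L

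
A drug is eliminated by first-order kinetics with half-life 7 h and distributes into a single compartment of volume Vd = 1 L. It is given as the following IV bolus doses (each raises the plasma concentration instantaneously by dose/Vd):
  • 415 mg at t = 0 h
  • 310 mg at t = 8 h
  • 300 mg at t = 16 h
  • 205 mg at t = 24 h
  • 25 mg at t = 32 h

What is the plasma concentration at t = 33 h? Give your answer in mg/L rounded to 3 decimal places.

k = ln 2 / 7 = 0.09902 per h
Dose 1 (415 mg at t=0 h): 415·exp(−0.09902·33) = 15.809 mg/L
Dose 2 (310 mg at t=8 h): 310·exp(−0.09902·25) = 26.077 mg/L
Dose 3 (300 mg at t=16 h): 300·exp(−0.09902·17) = 55.725 mg/L
Dose 4 (205 mg at t=24 h): 205·exp(−0.09902·9) = 84.084 mg/L
Dose 5 (25 mg at t=32 h): 25·exp(−0.09902·1) = 22.643 mg/L
C(33) = 15.809 + 26.077 + 55.725 + 84.084 + 22.643 = 204.338 mg/L

204.338 mg/L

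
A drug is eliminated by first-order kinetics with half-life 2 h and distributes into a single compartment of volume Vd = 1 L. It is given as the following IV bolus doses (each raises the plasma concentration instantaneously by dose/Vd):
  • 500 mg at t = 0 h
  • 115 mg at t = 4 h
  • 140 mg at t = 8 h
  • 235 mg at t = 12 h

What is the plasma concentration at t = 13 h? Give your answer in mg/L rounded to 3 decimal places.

k = ln 2 / 2 = 0.34657 per h
Dose 1 (500 mg at t=0 h): 500·exp(−0.34657·13) = 5.524 mg/L
Dose 2 (115 mg at t=4 h): 115·exp(−0.34657·9) = 5.082 mg/L
Dose 3 (140 mg at t=8 h): 140·exp(−0.34657·5) = 24.749 mg/L
Dose 4 (235 mg at t=12 h): 235·exp(−0.34657·1) = 166.170 mg/L
C(13) = 5.524 + 5.082 + 24.749 + 166.170 = 201.525 mg/L

201.525 mg/L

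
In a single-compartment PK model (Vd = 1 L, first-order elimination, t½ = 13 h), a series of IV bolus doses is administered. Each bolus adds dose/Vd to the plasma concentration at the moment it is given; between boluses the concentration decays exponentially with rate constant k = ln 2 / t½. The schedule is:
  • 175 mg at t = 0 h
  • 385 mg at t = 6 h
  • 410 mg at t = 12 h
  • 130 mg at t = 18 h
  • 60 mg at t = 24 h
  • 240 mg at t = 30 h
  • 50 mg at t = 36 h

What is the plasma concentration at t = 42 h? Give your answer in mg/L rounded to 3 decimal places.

379.947 mg/L

k = ln 2 / 13 = 0.05332 per h
Dose 1 (175 mg at t=0 h): 175·exp(−0.05332·42) = 18.641 mg/L
Dose 2 (385 mg at t=6 h): 385·exp(−0.05332·36) = 56.473 mg/L
Dose 3 (410 mg at t=12 h): 410·exp(−0.05332·30) = 82.813 mg/L
Dose 4 (130 mg at t=18 h): 130·exp(−0.05332·24) = 36.157 mg/L
Dose 5 (60 mg at t=24 h): 60·exp(−0.05332·18) = 22.979 mg/L
Dose 6 (240 mg at t=30 h): 240·exp(−0.05332·12) = 126.572 mg/L
Dose 7 (50 mg at t=36 h): 50·exp(−0.05332·6) = 36.311 mg/L
C(42) = 18.641 + 56.473 + 82.813 + 36.157 + 22.979 + 126.572 + 36.311 = 379.947 mg/L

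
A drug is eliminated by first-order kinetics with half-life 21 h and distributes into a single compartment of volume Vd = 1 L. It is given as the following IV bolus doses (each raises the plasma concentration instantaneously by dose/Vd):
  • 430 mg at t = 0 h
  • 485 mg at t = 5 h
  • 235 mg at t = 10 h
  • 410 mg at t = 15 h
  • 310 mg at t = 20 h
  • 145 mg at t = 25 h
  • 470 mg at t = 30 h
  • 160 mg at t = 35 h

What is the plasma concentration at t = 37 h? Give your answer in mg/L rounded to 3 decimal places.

k = ln 2 / 21 = 0.03301 per h
Dose 1 (430 mg at t=0 h): 430·exp(−0.03301·37) = 126.789 mg/L
Dose 2 (485 mg at t=5 h): 485·exp(−0.03301·32) = 168.667 mg/L
Dose 3 (235 mg at t=10 h): 235·exp(−0.03301·27) = 96.389 mg/L
Dose 4 (410 mg at t=15 h): 410·exp(−0.03301·22) = 198.344 mg/L
Dose 5 (310 mg at t=20 h): 310·exp(−0.03301·17) = 176.877 mg/L
Dose 6 (145 mg at t=25 h): 145·exp(−0.03301·12) = 97.578 mg/L
Dose 7 (470 mg at t=30 h): 470·exp(−0.03301·7) = 373.039 mg/L
Dose 8 (160 mg at t=35 h): 160·exp(−0.03301·2) = 149.779 mg/L
C(37) = 126.789 + 168.667 + 96.389 + 198.344 + 176.877 + 97.578 + 373.039 + 149.779 = 1387.462 mg/L

1387.462 mg/L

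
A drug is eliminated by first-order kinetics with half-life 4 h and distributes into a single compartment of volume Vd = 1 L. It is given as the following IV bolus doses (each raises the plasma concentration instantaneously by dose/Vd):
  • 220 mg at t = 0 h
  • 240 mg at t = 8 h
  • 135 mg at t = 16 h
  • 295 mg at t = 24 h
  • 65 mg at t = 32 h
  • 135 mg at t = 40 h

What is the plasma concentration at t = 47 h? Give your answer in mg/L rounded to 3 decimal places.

k = ln 2 / 4 = 0.17329 per h
Dose 1 (220 mg at t=0 h): 220·exp(−0.17329·47) = 0.064 mg/L
Dose 2 (240 mg at t=8 h): 240·exp(−0.17329·39) = 0.279 mg/L
Dose 3 (135 mg at t=16 h): 135·exp(−0.17329·31) = 0.627 mg/L
Dose 4 (295 mg at t=24 h): 295·exp(−0.17329·23) = 5.482 mg/L
Dose 5 (65 mg at t=32 h): 65·exp(−0.17329·15) = 4.831 mg/L
Dose 6 (135 mg at t=40 h): 135·exp(−0.17329·7) = 40.136 mg/L
C(47) = 0.064 + 0.279 + 0.627 + 5.482 + 4.831 + 40.136 = 51.418 mg/L

51.418 mg/L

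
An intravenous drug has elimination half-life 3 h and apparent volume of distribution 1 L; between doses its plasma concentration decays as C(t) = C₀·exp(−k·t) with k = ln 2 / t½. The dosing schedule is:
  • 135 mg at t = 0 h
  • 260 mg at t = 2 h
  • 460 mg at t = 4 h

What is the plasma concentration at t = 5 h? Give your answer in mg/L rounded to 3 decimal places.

537.625 mg/L

k = ln 2 / 3 = 0.23105 per h
Dose 1 (135 mg at t=0 h): 135·exp(−0.23105·5) = 42.522 mg/L
Dose 2 (260 mg at t=2 h): 260·exp(−0.23105·3) = 130.000 mg/L
Dose 3 (460 mg at t=4 h): 460·exp(−0.23105·1) = 365.102 mg/L
C(5) = 42.522 + 130.000 + 365.102 = 537.625 mg/L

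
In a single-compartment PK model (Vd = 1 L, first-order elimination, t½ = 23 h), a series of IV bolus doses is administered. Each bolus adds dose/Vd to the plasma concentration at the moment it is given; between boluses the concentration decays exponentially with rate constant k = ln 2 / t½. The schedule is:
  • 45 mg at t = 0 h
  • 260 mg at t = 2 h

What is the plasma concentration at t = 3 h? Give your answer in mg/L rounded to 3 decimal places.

k = ln 2 / 23 = 0.03014 per h
Dose 1 (45 mg at t=0 h): 45·exp(−0.03014·3) = 41.110 mg/L
Dose 2 (260 mg at t=2 h): 260·exp(−0.03014·1) = 252.281 mg/L
C(3) = 41.110 + 252.281 = 293.391 mg/L

293.391 mg/L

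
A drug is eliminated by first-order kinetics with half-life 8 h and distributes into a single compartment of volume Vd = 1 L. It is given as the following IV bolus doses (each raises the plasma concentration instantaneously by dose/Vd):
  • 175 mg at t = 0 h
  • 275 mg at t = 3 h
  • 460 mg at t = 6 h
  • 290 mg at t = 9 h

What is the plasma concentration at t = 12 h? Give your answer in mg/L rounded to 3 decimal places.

685.098 mg/L

k = ln 2 / 8 = 0.08664 per h
Dose 1 (175 mg at t=0 h): 175·exp(−0.08664·12) = 61.872 mg/L
Dose 2 (275 mg at t=3 h): 275·exp(−0.08664·9) = 126.088 mg/L
Dose 3 (460 mg at t=6 h): 460·exp(−0.08664·6) = 273.518 mg/L
Dose 4 (290 mg at t=9 h): 290·exp(−0.08664·3) = 223.621 mg/L
C(12) = 61.872 + 126.088 + 273.518 + 223.621 = 685.098 mg/L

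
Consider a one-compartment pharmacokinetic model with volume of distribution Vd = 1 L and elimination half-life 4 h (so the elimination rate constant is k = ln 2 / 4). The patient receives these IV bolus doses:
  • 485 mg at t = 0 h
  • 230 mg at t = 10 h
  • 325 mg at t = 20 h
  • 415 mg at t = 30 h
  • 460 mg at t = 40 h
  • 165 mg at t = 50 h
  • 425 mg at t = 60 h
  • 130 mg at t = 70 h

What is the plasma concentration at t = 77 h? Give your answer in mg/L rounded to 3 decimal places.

63.414 mg/L

k = ln 2 / 4 = 0.17329 per h
Dose 1 (485 mg at t=0 h): 485·exp(−0.17329·77) = 0.001 mg/L
Dose 2 (230 mg at t=10 h): 230·exp(−0.17329·67) = 0.002 mg/L
Dose 3 (325 mg at t=20 h): 325·exp(−0.17329·57) = 0.017 mg/L
Dose 4 (415 mg at t=30 h): 415·exp(−0.17329·47) = 0.120 mg/L
Dose 5 (460 mg at t=40 h): 460·exp(−0.17329·37) = 0.755 mg/L
Dose 6 (165 mg at t=50 h): 165·exp(−0.17329·27) = 1.533 mg/L
Dose 7 (425 mg at t=60 h): 425·exp(−0.17329·17) = 22.336 mg/L
Dose 8 (130 mg at t=70 h): 130·exp(−0.17329·7) = 38.649 mg/L
C(77) = 0.001 + 0.002 + 0.017 + 0.120 + 0.755 + 1.533 + 22.336 + 38.649 = 63.414 mg/L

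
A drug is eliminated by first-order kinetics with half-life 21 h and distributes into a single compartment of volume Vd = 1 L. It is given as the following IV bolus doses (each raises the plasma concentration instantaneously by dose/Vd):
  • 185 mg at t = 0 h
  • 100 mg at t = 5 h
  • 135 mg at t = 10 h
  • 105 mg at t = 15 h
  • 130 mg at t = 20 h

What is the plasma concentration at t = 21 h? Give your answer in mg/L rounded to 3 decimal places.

457.283 mg/L

k = ln 2 / 21 = 0.03301 per h
Dose 1 (185 mg at t=0 h): 185·exp(−0.03301·21) = 92.500 mg/L
Dose 2 (100 mg at t=5 h): 100·exp(−0.03301·16) = 58.972 mg/L
Dose 3 (135 mg at t=10 h): 135·exp(−0.03301·11) = 93.897 mg/L
Dose 4 (105 mg at t=15 h): 105·exp(−0.03301·6) = 86.135 mg/L
Dose 5 (130 mg at t=20 h): 130·exp(−0.03301·1) = 125.779 mg/L
C(21) = 92.500 + 58.972 + 93.897 + 86.135 + 125.779 = 457.283 mg/L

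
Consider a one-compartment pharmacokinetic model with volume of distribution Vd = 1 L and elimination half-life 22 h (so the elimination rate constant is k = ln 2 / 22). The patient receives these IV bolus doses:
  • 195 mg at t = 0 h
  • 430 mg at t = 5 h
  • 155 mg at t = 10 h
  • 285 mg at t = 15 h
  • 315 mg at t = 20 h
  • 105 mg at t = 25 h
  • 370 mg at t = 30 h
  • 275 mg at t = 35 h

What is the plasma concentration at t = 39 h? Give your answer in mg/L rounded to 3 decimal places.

1162.086 mg/L

k = ln 2 / 22 = 0.03151 per h
Dose 1 (195 mg at t=0 h): 195·exp(−0.03151·39) = 57.068 mg/L
Dose 2 (430 mg at t=5 h): 430·exp(−0.03151·34) = 147.313 mg/L
Dose 3 (155 mg at t=10 h): 155·exp(−0.03151·29) = 62.161 mg/L
Dose 4 (285 mg at t=15 h): 285·exp(−0.03151·24) = 133.798 mg/L
Dose 5 (315 mg at t=20 h): 315·exp(−0.03151·19) = 173.113 mg/L
Dose 6 (105 mg at t=25 h): 105·exp(−0.03151·14) = 67.550 mg/L
Dose 7 (370 mg at t=30 h): 370·exp(−0.03151·9) = 278.646 mg/L
Dose 8 (275 mg at t=35 h): 275·exp(−0.03151·4) = 242.438 mg/L
C(39) = 57.068 + 147.313 + 62.161 + 133.798 + 173.113 + 67.550 + 278.646 + 242.438 = 1162.086 mg/L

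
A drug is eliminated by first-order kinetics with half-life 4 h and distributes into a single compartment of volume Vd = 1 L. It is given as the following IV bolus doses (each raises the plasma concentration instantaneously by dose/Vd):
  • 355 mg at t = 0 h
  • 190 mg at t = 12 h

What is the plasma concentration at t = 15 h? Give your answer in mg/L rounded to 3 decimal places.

k = ln 2 / 4 = 0.17329 per h
Dose 1 (355 mg at t=0 h): 355·exp(−0.17329·15) = 26.386 mg/L
Dose 2 (190 mg at t=12 h): 190·exp(−0.17329·3) = 112.975 mg/L
C(15) = 26.386 + 112.975 = 139.360 mg/L

139.360 mg/L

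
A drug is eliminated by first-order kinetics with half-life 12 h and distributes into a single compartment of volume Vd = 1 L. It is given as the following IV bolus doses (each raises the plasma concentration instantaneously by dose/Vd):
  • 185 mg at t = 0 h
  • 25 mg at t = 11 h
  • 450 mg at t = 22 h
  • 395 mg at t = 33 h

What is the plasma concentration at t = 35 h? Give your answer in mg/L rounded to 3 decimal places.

k = ln 2 / 12 = 0.05776 per h
Dose 1 (185 mg at t=0 h): 185·exp(−0.05776·35) = 24.500 mg/L
Dose 2 (25 mg at t=11 h): 25·exp(−0.05776·24) = 6.250 mg/L
Dose 3 (450 mg at t=22 h): 450·exp(−0.05776·13) = 212.372 mg/L
Dose 4 (395 mg at t=33 h): 395·exp(−0.05776·2) = 351.905 mg/L
C(35) = 24.500 + 6.250 + 212.372 + 351.905 = 595.027 mg/L

595.027 mg/L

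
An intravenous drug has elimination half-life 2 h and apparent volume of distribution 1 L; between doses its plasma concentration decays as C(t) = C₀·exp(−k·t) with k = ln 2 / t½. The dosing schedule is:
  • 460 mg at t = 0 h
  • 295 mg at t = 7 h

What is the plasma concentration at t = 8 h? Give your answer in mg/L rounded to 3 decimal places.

237.347 mg/L

k = ln 2 / 2 = 0.34657 per h
Dose 1 (460 mg at t=0 h): 460·exp(−0.34657·8) = 28.750 mg/L
Dose 2 (295 mg at t=7 h): 295·exp(−0.34657·1) = 208.597 mg/L
C(8) = 28.750 + 208.597 = 237.347 mg/L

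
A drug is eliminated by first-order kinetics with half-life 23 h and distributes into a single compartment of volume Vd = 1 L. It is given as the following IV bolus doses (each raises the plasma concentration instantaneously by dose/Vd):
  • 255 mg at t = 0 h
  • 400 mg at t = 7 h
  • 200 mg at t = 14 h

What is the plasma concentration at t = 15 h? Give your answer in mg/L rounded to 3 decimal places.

670.631 mg/L

k = ln 2 / 23 = 0.03014 per h
Dose 1 (255 mg at t=0 h): 255·exp(−0.03014·15) = 162.262 mg/L
Dose 2 (400 mg at t=7 h): 400·exp(−0.03014·8) = 314.307 mg/L
Dose 3 (200 mg at t=14 h): 200·exp(−0.03014·1) = 194.063 mg/L
C(15) = 162.262 + 314.307 + 194.063 = 670.631 mg/L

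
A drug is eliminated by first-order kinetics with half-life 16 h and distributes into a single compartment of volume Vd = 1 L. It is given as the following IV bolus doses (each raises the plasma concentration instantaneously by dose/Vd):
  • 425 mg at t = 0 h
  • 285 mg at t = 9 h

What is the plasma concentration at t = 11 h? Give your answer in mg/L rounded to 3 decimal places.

525.241 mg/L

k = ln 2 / 16 = 0.04332 per h
Dose 1 (425 mg at t=0 h): 425·exp(−0.04332·11) = 263.895 mg/L
Dose 2 (285 mg at t=9 h): 285·exp(−0.04332·2) = 261.346 mg/L
C(11) = 263.895 + 261.346 = 525.241 mg/L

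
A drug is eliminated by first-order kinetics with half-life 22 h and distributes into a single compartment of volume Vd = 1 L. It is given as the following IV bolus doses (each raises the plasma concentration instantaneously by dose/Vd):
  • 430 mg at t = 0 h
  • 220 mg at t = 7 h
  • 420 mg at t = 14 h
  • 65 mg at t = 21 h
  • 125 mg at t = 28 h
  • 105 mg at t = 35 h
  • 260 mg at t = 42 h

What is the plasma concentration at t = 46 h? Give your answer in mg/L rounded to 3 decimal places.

k = ln 2 / 22 = 0.03151 per h
Dose 1 (430 mg at t=0 h): 430·exp(−0.03151·46) = 100.935 mg/L
Dose 2 (220 mg at t=7 h): 220·exp(−0.03151·39) = 64.384 mg/L
Dose 3 (420 mg at t=14 h): 420·exp(−0.03151·32) = 153.245 mg/L
Dose 4 (65 mg at t=21 h): 65·exp(−0.03151·25) = 29.569 mg/L
Dose 5 (125 mg at t=28 h): 125·exp(−0.03151·18) = 70.895 mg/L
Dose 6 (105 mg at t=35 h): 105·exp(−0.03151·11) = 74.246 mg/L
Dose 7 (260 mg at t=42 h): 260·exp(−0.03151·4) = 229.214 mg/L
C(46) = 100.935 + 64.384 + 153.245 + 29.569 + 70.895 + 74.246 + 229.214 = 722.488 mg/L

722.488 mg/L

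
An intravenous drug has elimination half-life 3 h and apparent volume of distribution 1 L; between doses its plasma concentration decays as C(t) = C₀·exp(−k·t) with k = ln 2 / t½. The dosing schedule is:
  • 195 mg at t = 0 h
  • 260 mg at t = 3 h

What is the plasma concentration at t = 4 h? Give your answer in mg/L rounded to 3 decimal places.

283.748 mg/L

k = ln 2 / 3 = 0.23105 per h
Dose 1 (195 mg at t=0 h): 195·exp(−0.23105·4) = 77.386 mg/L
Dose 2 (260 mg at t=3 h): 260·exp(−0.23105·1) = 206.362 mg/L
C(4) = 77.386 + 206.362 = 283.748 mg/L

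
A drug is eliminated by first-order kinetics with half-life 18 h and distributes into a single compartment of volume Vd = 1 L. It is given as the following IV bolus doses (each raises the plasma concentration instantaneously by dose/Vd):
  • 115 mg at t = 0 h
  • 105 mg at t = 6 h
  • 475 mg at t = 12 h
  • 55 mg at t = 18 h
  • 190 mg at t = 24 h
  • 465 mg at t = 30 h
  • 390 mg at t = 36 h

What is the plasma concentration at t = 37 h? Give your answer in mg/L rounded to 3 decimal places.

k = ln 2 / 18 = 0.03851 per h
Dose 1 (115 mg at t=0 h): 115·exp(−0.03851·37) = 27.664 mg/L
Dose 2 (105 mg at t=6 h): 105·exp(−0.03851·31) = 31.824 mg/L
Dose 3 (475 mg at t=12 h): 475·exp(−0.03851·25) = 181.383 mg/L
Dose 4 (55 mg at t=18 h): 55·exp(−0.03851·19) = 26.461 mg/L
Dose 5 (190 mg at t=24 h): 190·exp(−0.03851·13) = 115.171 mg/L
Dose 6 (465 mg at t=30 h): 465·exp(−0.03851·7) = 355.129 mg/L
Dose 7 (390 mg at t=36 h): 390·exp(−0.03851·1) = 375.267 mg/L
C(37) = 27.664 + 31.824 + 181.383 + 26.461 + 115.171 + 355.129 + 375.267 = 1112.899 mg/L

1112.899 mg/L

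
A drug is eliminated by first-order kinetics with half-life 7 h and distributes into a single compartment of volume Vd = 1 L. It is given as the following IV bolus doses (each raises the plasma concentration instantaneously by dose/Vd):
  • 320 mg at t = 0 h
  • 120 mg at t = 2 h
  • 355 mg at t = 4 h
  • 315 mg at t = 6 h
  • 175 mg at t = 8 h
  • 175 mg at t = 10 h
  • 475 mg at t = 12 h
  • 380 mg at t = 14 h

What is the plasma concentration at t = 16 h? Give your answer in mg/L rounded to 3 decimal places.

k = ln 2 / 7 = 0.09902 per h
Dose 1 (320 mg at t=0 h): 320·exp(−0.09902·16) = 65.627 mg/L
Dose 2 (120 mg at t=2 h): 120·exp(−0.09902·14) = 30.000 mg/L
Dose 3 (355 mg at t=4 h): 355·exp(−0.09902·12) = 108.187 mg/L
Dose 4 (315 mg at t=6 h): 315·exp(−0.09902·10) = 117.022 mg/L
Dose 5 (175 mg at t=8 h): 175·exp(−0.09902·8) = 79.251 mg/L
Dose 6 (175 mg at t=10 h): 175·exp(−0.09902·6) = 96.608 mg/L
Dose 7 (475 mg at t=12 h): 475·exp(−0.09902·4) = 319.651 mg/L
Dose 8 (380 mg at t=14 h): 380·exp(−0.09902·2) = 311.727 mg/L
C(16) = 65.627 + 30.000 + 108.187 + 117.022 + 79.251 + 96.608 + 319.651 + 311.727 = 1128.074 mg/L

1128.074 mg/L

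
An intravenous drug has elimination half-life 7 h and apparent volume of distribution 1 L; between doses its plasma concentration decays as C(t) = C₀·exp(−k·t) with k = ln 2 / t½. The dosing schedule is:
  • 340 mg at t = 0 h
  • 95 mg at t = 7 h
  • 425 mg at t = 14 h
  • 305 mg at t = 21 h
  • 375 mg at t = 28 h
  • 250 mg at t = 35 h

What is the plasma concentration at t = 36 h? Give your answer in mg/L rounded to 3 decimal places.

528.433 mg/L

k = ln 2 / 7 = 0.09902 per h
Dose 1 (340 mg at t=0 h): 340·exp(−0.09902·36) = 9.623 mg/L
Dose 2 (95 mg at t=7 h): 95·exp(−0.09902·29) = 5.378 mg/L
Dose 3 (425 mg at t=14 h): 425·exp(−0.09902·22) = 48.117 mg/L
Dose 4 (305 mg at t=21 h): 305·exp(−0.09902·15) = 69.061 mg/L
Dose 5 (375 mg at t=28 h): 375·exp(−0.09902·8) = 169.823 mg/L
Dose 6 (250 mg at t=35 h): 250·exp(−0.09902·1) = 226.431 mg/L
C(36) = 9.623 + 5.378 + 48.117 + 69.061 + 169.823 + 226.431 = 528.433 mg/L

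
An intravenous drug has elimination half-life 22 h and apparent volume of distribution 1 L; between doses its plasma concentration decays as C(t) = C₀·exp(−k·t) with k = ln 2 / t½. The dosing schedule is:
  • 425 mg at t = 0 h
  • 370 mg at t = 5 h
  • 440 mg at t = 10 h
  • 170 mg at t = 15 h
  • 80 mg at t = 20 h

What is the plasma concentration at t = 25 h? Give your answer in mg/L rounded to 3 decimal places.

857.050 mg/L

k = ln 2 / 22 = 0.03151 per h
Dose 1 (425 mg at t=0 h): 425·exp(−0.03151·25) = 193.335 mg/L
Dose 2 (370 mg at t=5 h): 370·exp(−0.03151·20) = 197.033 mg/L
Dose 3 (440 mg at t=10 h): 440·exp(−0.03151·15) = 274.287 mg/L
Dose 4 (170 mg at t=15 h): 170·exp(−0.03151·10) = 124.056 mg/L
Dose 5 (80 mg at t=20 h): 80·exp(−0.03151·5) = 68.340 mg/L
C(25) = 193.335 + 197.033 + 274.287 + 124.056 + 68.340 = 857.050 mg/L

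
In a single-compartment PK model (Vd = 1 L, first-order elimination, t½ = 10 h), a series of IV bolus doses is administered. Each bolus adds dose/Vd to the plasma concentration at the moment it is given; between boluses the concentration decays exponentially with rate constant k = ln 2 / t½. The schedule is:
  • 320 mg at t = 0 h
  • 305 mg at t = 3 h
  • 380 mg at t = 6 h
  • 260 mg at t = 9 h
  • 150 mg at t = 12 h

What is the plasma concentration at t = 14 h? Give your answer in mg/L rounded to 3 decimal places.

796.228 mg/L

k = ln 2 / 10 = 0.06931 per h
Dose 1 (320 mg at t=0 h): 320·exp(−0.06931·14) = 121.257 mg/L
Dose 2 (305 mg at t=3 h): 305·exp(−0.06931·11) = 142.288 mg/L
Dose 3 (380 mg at t=6 h): 380·exp(−0.06931·8) = 218.253 mg/L
Dose 4 (260 mg at t=9 h): 260·exp(−0.06931·5) = 183.848 mg/L
Dose 5 (150 mg at t=12 h): 150·exp(−0.06931·2) = 130.583 mg/L
C(14) = 121.257 + 142.288 + 218.253 + 183.848 + 130.583 = 796.228 mg/L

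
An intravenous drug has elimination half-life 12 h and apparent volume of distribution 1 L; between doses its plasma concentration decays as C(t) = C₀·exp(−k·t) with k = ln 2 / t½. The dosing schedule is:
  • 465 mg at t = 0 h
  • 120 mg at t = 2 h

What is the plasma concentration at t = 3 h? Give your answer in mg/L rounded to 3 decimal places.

504.282 mg/L

k = ln 2 / 12 = 0.05776 per h
Dose 1 (465 mg at t=0 h): 465·exp(−0.05776·3) = 391.017 mg/L
Dose 2 (120 mg at t=2 h): 120·exp(−0.05776·1) = 113.265 mg/L
C(3) = 391.017 + 113.265 = 504.282 mg/L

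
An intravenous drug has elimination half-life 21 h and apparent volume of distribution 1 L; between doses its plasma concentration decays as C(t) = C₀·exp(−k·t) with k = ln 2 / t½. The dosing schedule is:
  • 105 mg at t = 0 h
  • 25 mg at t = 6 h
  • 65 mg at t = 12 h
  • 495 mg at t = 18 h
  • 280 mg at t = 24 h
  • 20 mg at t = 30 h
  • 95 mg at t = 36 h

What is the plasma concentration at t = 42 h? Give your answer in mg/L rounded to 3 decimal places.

528.146 mg/L

k = ln 2 / 21 = 0.03301 per h
Dose 1 (105 mg at t=0 h): 105·exp(−0.03301·42) = 26.250 mg/L
Dose 2 (25 mg at t=6 h): 25·exp(−0.03301·36) = 7.619 mg/L
Dose 3 (65 mg at t=12 h): 65·exp(−0.03301·30) = 24.147 mg/L
Dose 4 (495 mg at t=18 h): 495·exp(−0.03301·24) = 224.167 mg/L
Dose 5 (280 mg at t=24 h): 280·exp(−0.03301·18) = 154.573 mg/L
Dose 6 (20 mg at t=30 h): 20·exp(−0.03301·12) = 13.459 mg/L
Dose 7 (95 mg at t=36 h): 95·exp(−0.03301·6) = 77.932 mg/L
C(42) = 26.250 + 7.619 + 24.147 + 224.167 + 154.573 + 13.459 + 77.932 = 528.146 mg/L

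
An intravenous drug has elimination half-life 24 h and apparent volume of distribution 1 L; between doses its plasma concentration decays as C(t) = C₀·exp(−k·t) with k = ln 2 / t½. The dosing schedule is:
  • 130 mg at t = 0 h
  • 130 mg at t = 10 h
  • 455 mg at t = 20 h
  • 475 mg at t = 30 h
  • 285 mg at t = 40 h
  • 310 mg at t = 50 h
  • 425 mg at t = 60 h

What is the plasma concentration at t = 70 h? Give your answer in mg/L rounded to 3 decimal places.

k = ln 2 / 24 = 0.02888 per h
Dose 1 (130 mg at t=0 h): 130·exp(−0.02888·70) = 17.216 mg/L
Dose 2 (130 mg at t=10 h): 130·exp(−0.02888·60) = 22.981 mg/L
Dose 3 (455 mg at t=20 h): 455·exp(−0.02888·50) = 107.366 mg/L
Dose 4 (475 mg at t=30 h): 475·exp(−0.02888·40) = 149.616 mg/L
Dose 5 (285 mg at t=40 h): 285·exp(−0.02888·30) = 119.828 mg/L
Dose 6 (310 mg at t=50 h): 310·exp(−0.02888·20) = 173.982 mg/L
Dose 7 (425 mg at t=60 h): 425·exp(−0.02888·10) = 318.390 mg/L
C(70) = 17.216 + 22.981 + 107.366 + 149.616 + 119.828 + 173.982 + 318.390 = 909.378 mg/L

909.378 mg/L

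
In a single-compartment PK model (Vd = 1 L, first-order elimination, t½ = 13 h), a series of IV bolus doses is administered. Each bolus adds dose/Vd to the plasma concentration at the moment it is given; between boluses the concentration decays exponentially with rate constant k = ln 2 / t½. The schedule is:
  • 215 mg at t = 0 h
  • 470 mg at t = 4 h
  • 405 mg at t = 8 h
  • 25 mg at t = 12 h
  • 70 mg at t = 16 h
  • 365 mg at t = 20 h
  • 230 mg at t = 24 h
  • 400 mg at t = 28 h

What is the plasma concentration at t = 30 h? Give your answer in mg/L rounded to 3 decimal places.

k = ln 2 / 13 = 0.05332 per h
Dose 1 (215 mg at t=0 h): 215·exp(−0.05332·30) = 43.426 mg/L
Dose 2 (470 mg at t=4 h): 470·exp(−0.05332·26) = 117.500 mg/L
Dose 3 (405 mg at t=8 h): 405·exp(−0.05332·22) = 125.320 mg/L
Dose 4 (25 mg at t=12 h): 25·exp(−0.05332·18) = 9.575 mg/L
Dose 5 (70 mg at t=16 h): 70·exp(−0.05332·14) = 33.183 mg/L
Dose 6 (365 mg at t=20 h): 365·exp(−0.05332·10) = 214.157 mg/L
Dose 7 (230 mg at t=24 h): 230·exp(−0.05332·6) = 167.029 mg/L
Dose 8 (400 mg at t=28 h): 400·exp(−0.05332·2) = 359.540 mg/L
C(30) = 43.426 + 117.500 + 125.320 + 9.575 + 33.183 + 214.157 + 167.029 + 359.540 = 1069.729 mg/L

1069.729 mg/L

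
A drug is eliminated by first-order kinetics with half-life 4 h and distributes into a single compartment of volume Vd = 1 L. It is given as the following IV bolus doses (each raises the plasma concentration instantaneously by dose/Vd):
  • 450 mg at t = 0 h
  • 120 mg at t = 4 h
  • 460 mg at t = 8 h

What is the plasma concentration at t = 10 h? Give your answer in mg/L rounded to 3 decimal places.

k = ln 2 / 4 = 0.17329 per h
Dose 1 (450 mg at t=0 h): 450·exp(−0.17329·10) = 79.550 mg/L
Dose 2 (120 mg at t=4 h): 120·exp(−0.17329·6) = 42.426 mg/L
Dose 3 (460 mg at t=8 h): 460·exp(−0.17329·2) = 325.269 mg/L
C(10) = 79.550 + 42.426 + 325.269 = 447.245 mg/L

447.245 mg/L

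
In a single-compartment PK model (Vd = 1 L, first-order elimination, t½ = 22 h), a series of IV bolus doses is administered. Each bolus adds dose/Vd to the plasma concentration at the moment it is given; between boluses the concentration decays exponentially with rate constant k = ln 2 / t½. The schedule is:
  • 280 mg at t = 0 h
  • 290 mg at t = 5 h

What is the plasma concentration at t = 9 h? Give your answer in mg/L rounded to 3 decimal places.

k = ln 2 / 22 = 0.03151 per h
Dose 1 (280 mg at t=0 h): 280·exp(−0.03151·9) = 210.867 mg/L
Dose 2 (290 mg at t=5 h): 290·exp(−0.03151·4) = 255.661 mg/L
C(9) = 210.867 + 255.661 = 466.529 mg/L

466.529 mg/L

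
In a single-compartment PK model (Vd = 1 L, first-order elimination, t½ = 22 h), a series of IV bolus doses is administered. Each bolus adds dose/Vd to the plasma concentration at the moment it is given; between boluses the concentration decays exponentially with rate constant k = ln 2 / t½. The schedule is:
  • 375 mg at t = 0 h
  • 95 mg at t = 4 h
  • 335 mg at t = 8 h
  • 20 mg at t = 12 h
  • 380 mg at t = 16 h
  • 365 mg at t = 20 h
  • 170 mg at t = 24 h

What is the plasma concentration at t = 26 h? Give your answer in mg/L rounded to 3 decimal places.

k = ln 2 / 22 = 0.03151 per h
Dose 1 (375 mg at t=0 h): 375·exp(−0.03151·26) = 165.298 mg/L
Dose 2 (95 mg at t=4 h): 95·exp(−0.03151·22) = 47.500 mg/L
Dose 3 (335 mg at t=8 h): 335·exp(−0.03151·18) = 189.997 mg/L
Dose 4 (20 mg at t=12 h): 20·exp(−0.03151·14) = 12.867 mg/L
Dose 5 (380 mg at t=16 h): 380·exp(−0.03151·10) = 277.301 mg/L
Dose 6 (365 mg at t=20 h): 365·exp(−0.03151·6) = 302.130 mg/L
Dose 7 (170 mg at t=24 h): 170·exp(−0.03151·2) = 159.618 mg/L
C(26) = 165.298 + 47.500 + 189.997 + 12.867 + 277.301 + 302.130 + 159.618 = 1154.712 mg/L

1154.712 mg/L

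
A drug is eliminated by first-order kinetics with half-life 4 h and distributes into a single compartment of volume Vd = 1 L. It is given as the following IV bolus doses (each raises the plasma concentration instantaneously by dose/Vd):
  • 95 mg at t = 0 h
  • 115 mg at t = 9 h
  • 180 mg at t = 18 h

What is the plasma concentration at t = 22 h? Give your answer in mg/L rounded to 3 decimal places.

104.187 mg/L

k = ln 2 / 4 = 0.17329 per h
Dose 1 (95 mg at t=0 h): 95·exp(−0.17329·22) = 2.099 mg/L
Dose 2 (115 mg at t=9 h): 115·exp(−0.17329·13) = 12.088 mg/L
Dose 3 (180 mg at t=18 h): 180·exp(−0.17329·4) = 90.000 mg/L
C(22) = 2.099 + 12.088 + 90.000 = 104.187 mg/L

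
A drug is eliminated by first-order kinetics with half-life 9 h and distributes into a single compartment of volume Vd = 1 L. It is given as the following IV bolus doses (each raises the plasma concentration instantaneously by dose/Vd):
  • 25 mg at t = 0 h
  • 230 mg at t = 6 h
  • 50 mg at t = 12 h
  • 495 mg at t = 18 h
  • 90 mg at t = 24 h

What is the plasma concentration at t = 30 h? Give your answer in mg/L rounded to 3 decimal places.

k = ln 2 / 9 = 0.07702 per h
Dose 1 (25 mg at t=0 h): 25·exp(−0.07702·30) = 2.480 mg/L
Dose 2 (230 mg at t=6 h): 230·exp(−0.07702·24) = 36.223 mg/L
Dose 3 (50 mg at t=12 h): 50·exp(−0.07702·18) = 12.500 mg/L
Dose 4 (495 mg at t=18 h): 495·exp(−0.07702·12) = 196.441 mg/L
Dose 5 (90 mg at t=24 h): 90·exp(−0.07702·6) = 56.696 mg/L
C(30) = 2.480 + 36.223 + 12.500 + 196.441 + 56.696 = 304.340 mg/L

304.340 mg/L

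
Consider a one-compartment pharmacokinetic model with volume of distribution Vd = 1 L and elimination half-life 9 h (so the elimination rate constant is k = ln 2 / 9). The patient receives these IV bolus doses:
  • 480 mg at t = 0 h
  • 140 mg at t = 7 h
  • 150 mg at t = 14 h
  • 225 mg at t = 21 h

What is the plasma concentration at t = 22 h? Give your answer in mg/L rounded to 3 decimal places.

k = ln 2 / 9 = 0.07702 per h
Dose 1 (480 mg at t=0 h): 480·exp(−0.07702·22) = 88.184 mg/L
Dose 2 (140 mg at t=7 h): 140·exp(−0.07702·15) = 44.097 mg/L
Dose 3 (150 mg at t=14 h): 150·exp(−0.07702·8) = 81.004 mg/L
Dose 4 (225 mg at t=21 h): 225·exp(−0.07702·1) = 208.322 mg/L
C(22) = 88.184 + 44.097 + 81.004 + 208.322 = 421.608 mg/L

421.608 mg/L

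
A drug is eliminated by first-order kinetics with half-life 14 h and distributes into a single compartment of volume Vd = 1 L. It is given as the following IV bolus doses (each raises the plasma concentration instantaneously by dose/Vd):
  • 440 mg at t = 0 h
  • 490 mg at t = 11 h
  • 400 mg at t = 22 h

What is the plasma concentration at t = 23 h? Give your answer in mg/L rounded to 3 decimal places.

k = ln 2 / 14 = 0.04951 per h
Dose 1 (440 mg at t=0 h): 440·exp(−0.04951·23) = 140.898 mg/L
Dose 2 (490 mg at t=11 h): 490·exp(−0.04951·12) = 270.502 mg/L
Dose 3 (400 mg at t=22 h): 400·exp(−0.04951·1) = 380.678 mg/L
C(23) = 140.898 + 270.502 + 380.678 = 792.078 mg/L

792.078 mg/L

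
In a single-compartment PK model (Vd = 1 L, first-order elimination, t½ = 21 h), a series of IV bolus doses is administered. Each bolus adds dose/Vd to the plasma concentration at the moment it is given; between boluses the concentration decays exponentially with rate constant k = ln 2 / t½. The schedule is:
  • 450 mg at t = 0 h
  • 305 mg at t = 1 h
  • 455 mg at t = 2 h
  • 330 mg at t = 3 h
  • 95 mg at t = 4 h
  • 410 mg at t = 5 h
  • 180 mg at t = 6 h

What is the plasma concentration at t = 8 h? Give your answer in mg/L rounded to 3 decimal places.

k = ln 2 / 21 = 0.03301 per h
Dose 1 (450 mg at t=0 h): 450·exp(−0.03301·8) = 345.569 mg/L
Dose 2 (305 mg at t=1 h): 305·exp(−0.03301·7) = 242.079 mg/L
Dose 3 (455 mg at t=2 h): 455·exp(−0.03301·6) = 373.253 mg/L
Dose 4 (330 mg at t=3 h): 330·exp(−0.03301·5) = 279.795 mg/L
Dose 5 (95 mg at t=4 h): 95·exp(−0.03301·4) = 83.250 mg/L
Dose 6 (410 mg at t=5 h): 410·exp(−0.03301·3) = 371.347 mg/L
Dose 7 (180 mg at t=6 h): 180·exp(−0.03301·2) = 168.501 mg/L
C(8) = 345.569 + 242.079 + 373.253 + 279.795 + 83.250 + 371.347 + 168.501 = 1863.793 mg/L

1863.793 mg/L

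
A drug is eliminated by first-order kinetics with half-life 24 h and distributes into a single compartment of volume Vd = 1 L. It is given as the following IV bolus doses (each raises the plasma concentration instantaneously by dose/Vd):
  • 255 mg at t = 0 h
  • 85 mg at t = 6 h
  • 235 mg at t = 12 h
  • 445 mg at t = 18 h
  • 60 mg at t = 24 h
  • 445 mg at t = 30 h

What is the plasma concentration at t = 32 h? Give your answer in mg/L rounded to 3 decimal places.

1037.849 mg/L

k = ln 2 / 24 = 0.02888 per h
Dose 1 (255 mg at t=0 h): 255·exp(−0.02888·32) = 101.197 mg/L
Dose 2 (85 mg at t=6 h): 85·exp(−0.02888·26) = 40.115 mg/L
Dose 3 (235 mg at t=12 h): 235·exp(−0.02888·20) = 131.889 mg/L
Dose 4 (445 mg at t=18 h): 445·exp(−0.02888·14) = 297.002 mg/L
Dose 5 (60 mg at t=24 h): 60·exp(−0.02888·8) = 47.622 mg/L
Dose 6 (445 mg at t=30 h): 445·exp(−0.02888·2) = 420.024 mg/L
C(32) = 101.197 + 40.115 + 131.889 + 297.002 + 47.622 + 420.024 = 1037.849 mg/L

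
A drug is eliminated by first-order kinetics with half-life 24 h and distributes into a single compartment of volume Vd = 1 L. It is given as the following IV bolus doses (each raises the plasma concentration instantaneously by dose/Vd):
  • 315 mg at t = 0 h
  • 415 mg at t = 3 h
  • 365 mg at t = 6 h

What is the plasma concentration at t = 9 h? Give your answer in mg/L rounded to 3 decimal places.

k = ln 2 / 24 = 0.02888 per h
Dose 1 (315 mg at t=0 h): 315·exp(−0.02888·9) = 242.898 mg/L
Dose 2 (415 mg at t=3 h): 415·exp(−0.02888·6) = 348.972 mg/L
Dose 3 (365 mg at t=6 h): 365·exp(−0.02888·3) = 334.706 mg/L
C(9) = 242.898 + 348.972 + 334.706 = 926.577 mg/L

926.577 mg/L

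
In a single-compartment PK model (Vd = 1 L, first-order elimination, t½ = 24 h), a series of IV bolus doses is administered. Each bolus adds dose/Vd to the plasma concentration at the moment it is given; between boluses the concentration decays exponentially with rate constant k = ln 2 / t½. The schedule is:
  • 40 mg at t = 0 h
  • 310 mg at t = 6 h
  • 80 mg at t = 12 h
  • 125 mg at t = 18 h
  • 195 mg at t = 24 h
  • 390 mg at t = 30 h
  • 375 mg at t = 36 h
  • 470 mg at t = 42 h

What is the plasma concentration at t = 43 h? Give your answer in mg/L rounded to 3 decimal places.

k = ln 2 / 24 = 0.02888 per h
Dose 1 (40 mg at t=0 h): 40·exp(−0.02888·43) = 11.554 mg/L
Dose 2 (310 mg at t=6 h): 310·exp(−0.02888·37) = 106.481 mg/L
Dose 3 (80 mg at t=12 h): 80·exp(−0.02888·31) = 32.678 mg/L
Dose 4 (125 mg at t=18 h): 125·exp(−0.02888·25) = 60.721 mg/L
Dose 5 (195 mg at t=24 h): 195·exp(−0.02888·19) = 112.647 mg/L
Dose 6 (390 mg at t=30 h): 390·exp(−0.02888·13) = 267.921 mg/L
Dose 7 (375 mg at t=36 h): 375·exp(−0.02888·7) = 306.359 mg/L
Dose 8 (470 mg at t=42 h): 470·exp(−0.02888·1) = 456.620 mg/L
C(43) = 11.554 + 106.481 + 32.678 + 60.721 + 112.647 + 267.921 + 306.359 + 456.620 = 1354.981 mg/L

1354.981 mg/L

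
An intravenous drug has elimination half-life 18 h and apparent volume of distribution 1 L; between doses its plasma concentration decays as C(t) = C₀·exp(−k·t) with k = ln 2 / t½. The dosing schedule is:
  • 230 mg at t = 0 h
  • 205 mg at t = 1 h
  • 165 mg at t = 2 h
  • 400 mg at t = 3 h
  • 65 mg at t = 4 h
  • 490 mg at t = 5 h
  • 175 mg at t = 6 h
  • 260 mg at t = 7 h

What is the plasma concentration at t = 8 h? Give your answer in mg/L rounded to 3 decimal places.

1690.954 mg/L

k = ln 2 / 18 = 0.03851 per h
Dose 1 (230 mg at t=0 h): 230·exp(−0.03851·8) = 169.019 mg/L
Dose 2 (205 mg at t=1 h): 205·exp(−0.03851·7) = 156.562 mg/L
Dose 3 (165 mg at t=2 h): 165·exp(−0.03851·6) = 130.961 mg/L
Dose 4 (400 mg at t=3 h): 400·exp(−0.03851·5) = 329.944 mg/L
Dose 5 (65 mg at t=4 h): 65·exp(−0.03851·4) = 55.721 mg/L
Dose 6 (490 mg at t=5 h): 490·exp(−0.03851·3) = 436.540 mg/L
Dose 7 (175 mg at t=6 h): 175·exp(−0.03851·2) = 162.028 mg/L
Dose 8 (260 mg at t=7 h): 260·exp(−0.03851·1) = 250.178 mg/L
C(8) = 169.019 + 156.562 + 130.961 + 329.944 + 55.721 + 436.540 + 162.028 + 250.178 = 1690.954 mg/L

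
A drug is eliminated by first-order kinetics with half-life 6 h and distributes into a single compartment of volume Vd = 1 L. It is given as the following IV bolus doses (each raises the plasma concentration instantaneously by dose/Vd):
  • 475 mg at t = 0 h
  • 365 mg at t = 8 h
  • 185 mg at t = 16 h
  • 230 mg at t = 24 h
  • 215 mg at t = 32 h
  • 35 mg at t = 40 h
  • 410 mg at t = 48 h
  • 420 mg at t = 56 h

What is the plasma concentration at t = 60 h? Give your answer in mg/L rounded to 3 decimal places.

385.124 mg/L

k = ln 2 / 6 = 0.11552 per h
Dose 1 (475 mg at t=0 h): 475·exp(−0.11552·60) = 0.464 mg/L
Dose 2 (365 mg at t=8 h): 365·exp(−0.11552·52) = 0.898 mg/L
Dose 3 (185 mg at t=16 h): 185·exp(−0.11552·44) = 1.147 mg/L
Dose 4 (230 mg at t=24 h): 230·exp(−0.11552·36) = 3.594 mg/L
Dose 5 (215 mg at t=32 h): 215·exp(−0.11552·28) = 8.465 mg/L
Dose 6 (35 mg at t=40 h): 35·exp(−0.11552·20) = 3.472 mg/L
Dose 7 (410 mg at t=48 h): 410·exp(−0.11552·12) = 102.500 mg/L
Dose 8 (420 mg at t=56 h): 420·exp(−0.11552·4) = 264.583 mg/L
C(60) = 0.464 + 0.898 + 1.147 + 3.594 + 8.465 + 3.472 + 102.500 + 264.583 = 385.124 mg/L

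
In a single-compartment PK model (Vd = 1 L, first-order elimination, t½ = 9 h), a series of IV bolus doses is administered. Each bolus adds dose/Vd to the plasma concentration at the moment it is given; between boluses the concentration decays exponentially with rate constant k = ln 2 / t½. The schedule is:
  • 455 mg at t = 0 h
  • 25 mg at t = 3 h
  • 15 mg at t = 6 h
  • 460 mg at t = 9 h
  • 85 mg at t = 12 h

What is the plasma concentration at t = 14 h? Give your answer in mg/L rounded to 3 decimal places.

559.453 mg/L

k = ln 2 / 9 = 0.07702 per h
Dose 1 (455 mg at t=0 h): 455·exp(−0.07702·14) = 154.790 mg/L
Dose 2 (25 mg at t=3 h): 25·exp(−0.07702·11) = 10.716 mg/L
Dose 3 (15 mg at t=6 h): 15·exp(−0.07702·8) = 8.100 mg/L
Dose 4 (460 mg at t=9 h): 460·exp(−0.07702·5) = 312.982 mg/L
Dose 5 (85 mg at t=12 h): 85·exp(−0.07702·2) = 72.866 mg/L
C(14) = 154.790 + 10.716 + 8.100 + 312.982 + 72.866 = 559.453 mg/L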